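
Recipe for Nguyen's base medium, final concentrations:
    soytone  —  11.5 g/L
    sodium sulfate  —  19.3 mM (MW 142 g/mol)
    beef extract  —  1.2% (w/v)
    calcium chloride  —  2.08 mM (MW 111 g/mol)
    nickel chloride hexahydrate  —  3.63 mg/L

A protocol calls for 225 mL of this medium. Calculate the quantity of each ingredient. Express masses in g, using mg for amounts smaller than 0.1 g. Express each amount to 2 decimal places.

soytone 2.59 g; sodium sulfate 0.62 g; beef extract 2.70 g; calcium chloride 51.95 mg; nickel chloride hexahydrate 0.82 mg

Working volume: 225 mL = 0.225 L.
soytone: 11.5 g/L × 0.225 L = 2.59 g
sodium sulfate: 19.3 mmol/L × 142 g/mol × 0.225 L ÷ 1000 = 0.62 g
beef extract: 1.2 g per 100 mL × 225 mL ÷ 100 = 2.70 g
calcium chloride: 2.08 mmol/L × 111 mg/mmol × 0.225 L = 51.95 mg
nickel chloride hexahydrate: 3.63 mg/L × 0.225 L = 0.82 mg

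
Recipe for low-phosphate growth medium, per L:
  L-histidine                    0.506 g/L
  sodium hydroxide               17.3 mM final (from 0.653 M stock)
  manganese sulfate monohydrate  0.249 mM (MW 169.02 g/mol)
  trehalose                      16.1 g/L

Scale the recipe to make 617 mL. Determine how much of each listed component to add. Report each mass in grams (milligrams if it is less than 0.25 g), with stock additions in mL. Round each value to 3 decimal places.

L-histidine 0.312 g; sodium hydroxide 16.346 mL; manganese sulfate monohydrate 25.967 mg; trehalose 9.934 g

Scale factor relative to 1 L: 0.617.
L-histidine: 0.506 g/L × 0.617 L = 0.312 g
sodium hydroxide: dilute stock: 17.3 mM × 617 mL ÷ 653 mM = 16.346 mL
manganese sulfate monohydrate: 0.249 mmol/L × 169.02 mg/mmol × 0.617 L = 25.967 mg
trehalose: 16.1 g/L × 0.617 L = 9.934 g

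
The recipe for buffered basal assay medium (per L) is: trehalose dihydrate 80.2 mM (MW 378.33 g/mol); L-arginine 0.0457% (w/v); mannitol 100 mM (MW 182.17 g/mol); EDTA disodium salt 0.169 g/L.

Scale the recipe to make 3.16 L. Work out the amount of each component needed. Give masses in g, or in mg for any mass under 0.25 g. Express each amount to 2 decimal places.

trehalose dihydrate 95.88 g; L-arginine 1.44 g; mannitol 57.57 g; EDTA disodium salt 0.53 g

Working volume: 3.16 L.
trehalose dihydrate: 80.2 mmol/L × 378.33 g/mol × 3.16 L ÷ 1000 = 95.88 g
L-arginine: 0.0457 g per 100 mL × 3160 mL ÷ 100 = 1.44 g
mannitol: 100 mmol/L × 182.17 g/mol × 3.16 L ÷ 1000 = 57.57 g
EDTA disodium salt: 0.169 g/L × 3.16 L = 0.53 g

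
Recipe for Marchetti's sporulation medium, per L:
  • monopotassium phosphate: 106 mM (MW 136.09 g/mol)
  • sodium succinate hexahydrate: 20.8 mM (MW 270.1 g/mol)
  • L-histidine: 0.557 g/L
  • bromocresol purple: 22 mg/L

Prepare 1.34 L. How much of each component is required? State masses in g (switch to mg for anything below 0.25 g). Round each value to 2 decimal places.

monopotassium phosphate 19.33 g; sodium succinate hexahydrate 7.53 g; L-histidine 0.75 g; bromocresol purple 29.48 mg

Scale factor relative to 1 L: 1.34.
monopotassium phosphate: 106 mmol/L × 136.09 g/mol × 1.34 L ÷ 1000 = 19.33 g
sodium succinate hexahydrate: 20.8 mmol/L × 270.1 g/mol × 1.34 L ÷ 1000 = 7.53 g
L-histidine: 0.557 g/L × 1.34 L = 0.75 g
bromocresol purple: 22 mg/L × 1.34 L = 29.48 mg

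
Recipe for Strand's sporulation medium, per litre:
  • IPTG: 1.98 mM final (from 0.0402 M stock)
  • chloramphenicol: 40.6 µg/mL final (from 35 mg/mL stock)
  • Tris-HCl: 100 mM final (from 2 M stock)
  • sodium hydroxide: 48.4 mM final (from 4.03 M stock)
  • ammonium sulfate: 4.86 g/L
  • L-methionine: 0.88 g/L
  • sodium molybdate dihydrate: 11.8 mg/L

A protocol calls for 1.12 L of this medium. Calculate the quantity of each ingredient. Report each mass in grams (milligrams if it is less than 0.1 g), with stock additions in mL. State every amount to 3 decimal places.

Working volume: 1.12 L.
IPTG: dilute stock: 1.98 mM × 1120 mL ÷ 40.2 mM = 55.164 mL
chloramphenicol: V = C2·V2/C1 = 40.6 µg/mL × 1120 mL ÷ 35000 µg/mL = 1.299 mL
Tris-HCl: C1V1 = C2V2 → 100 mM × 1120 mL ÷ 2000 mM = 56.000 mL
sodium hydroxide: V = C2·V2/C1 = 48.4 mM × 1120 mL ÷ 4030 mM = 13.451 mL
ammonium sulfate: 4.86 g/L × 1.12 L = 5.443 g
L-methionine: 0.88 g/L × 1.12 L = 0.986 g
sodium molybdate dihydrate: 11.8 mg/L × 1.12 L = 13.216 mg

IPTG 55.164 mL; chloramphenicol 1.299 mL; Tris-HCl 56.000 mL; sodium hydroxide 13.451 mL; ammonium sulfate 5.443 g; L-methionine 0.986 g; sodium molybdate dihydrate 13.216 mg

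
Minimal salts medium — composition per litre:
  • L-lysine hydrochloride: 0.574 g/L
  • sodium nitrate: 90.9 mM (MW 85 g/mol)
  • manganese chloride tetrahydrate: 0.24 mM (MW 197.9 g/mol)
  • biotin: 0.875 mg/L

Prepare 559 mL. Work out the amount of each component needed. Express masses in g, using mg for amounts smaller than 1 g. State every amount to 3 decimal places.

L-lysine hydrochloride 320.866 mg; sodium nitrate 4.319 g; manganese chloride tetrahydrate 26.550 mg; biotin 0.489 mg

Scale factor relative to 1 L: 0.559.
L-lysine hydrochloride: 0.574 g/L × 0.559 L = 0.320866 g = 320.866 mg
sodium nitrate: 90.9 mmol/L × 85 g/mol × 0.559 L ÷ 1000 = 4.319 g
manganese chloride tetrahydrate: 0.24 mmol/L × 197.9 mg/mmol × 0.559 L = 26.550 mg
biotin: 0.875 mg/L × 0.559 L = 0.489 mg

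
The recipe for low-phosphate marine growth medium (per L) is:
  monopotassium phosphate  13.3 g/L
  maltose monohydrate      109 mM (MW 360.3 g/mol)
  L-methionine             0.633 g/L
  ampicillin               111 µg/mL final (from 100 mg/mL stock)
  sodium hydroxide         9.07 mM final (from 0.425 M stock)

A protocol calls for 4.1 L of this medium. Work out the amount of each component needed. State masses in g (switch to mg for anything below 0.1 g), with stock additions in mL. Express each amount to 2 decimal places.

monopotassium phosphate 54.53 g; maltose monohydrate 161.02 g; L-methionine 2.60 g; ampicillin 4.55 mL; sodium hydroxide 87.50 mL

Working volume: 4.1 L.
monopotassium phosphate: 13.3 g/L × 4.1 L = 54.53 g
maltose monohydrate: 109 mmol/L × 360.3 g/mol × 4.1 L ÷ 1000 = 161.02 g
L-methionine: 0.633 g/L × 4.1 L = 2.60 g
ampicillin: V = C2·V2/C1 = 111 µg/mL × 4100 mL ÷ 100000 µg/mL = 4.55 mL
sodium hydroxide: dilute stock: 9.07 mM × 4100 mL ÷ 425 mM = 87.50 mL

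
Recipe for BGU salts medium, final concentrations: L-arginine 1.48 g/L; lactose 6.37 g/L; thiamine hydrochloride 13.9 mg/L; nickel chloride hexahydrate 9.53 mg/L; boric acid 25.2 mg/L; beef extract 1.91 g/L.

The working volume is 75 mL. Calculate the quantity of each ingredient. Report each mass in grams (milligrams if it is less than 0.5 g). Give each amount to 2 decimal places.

Target volume = 75 mL = 0.075 L.
L-arginine: 1.48 g/L × 0.075 L = 0.111 g = 111.00 mg
lactose: 6.37 g/L × 0.075 L = 0.47775 g = 477.75 mg
thiamine hydrochloride: 13.9 mg/L × 0.075 L = 1.04 mg
nickel chloride hexahydrate: 9.53 mg/L × 0.075 L = 0.71 mg
boric acid: 25.2 mg/L × 0.075 L = 1.89 mg
beef extract: 1.91 g/L × 0.075 L = 0.14325 g = 143.25 mg

L-arginine 111.00 mg; lactose 477.75 mg; thiamine hydrochloride 1.04 mg; nickel chloride hexahydrate 0.71 mg; boric acid 1.89 mg; beef extract 143.25 mg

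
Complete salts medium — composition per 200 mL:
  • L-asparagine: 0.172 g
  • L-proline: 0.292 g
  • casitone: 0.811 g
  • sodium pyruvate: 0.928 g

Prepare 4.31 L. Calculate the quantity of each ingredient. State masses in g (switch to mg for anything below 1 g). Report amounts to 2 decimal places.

L-asparagine 3.71 g; L-proline 6.29 g; casitone 17.48 g; sodium pyruvate 20.00 g

Scale factor = 4310 mL / 200 mL = 21.55.
L-asparagine: 0.172 g × (4310 mL / 200 mL) = 3.71 g
L-proline: 0.292 g × (4310 mL / 200 mL) = 6.29 g
casitone: 0.811 g × (4310 mL / 200 mL) = 17.48 g
sodium pyruvate: 0.928 g × (4310 mL / 200 mL) = 20.00 g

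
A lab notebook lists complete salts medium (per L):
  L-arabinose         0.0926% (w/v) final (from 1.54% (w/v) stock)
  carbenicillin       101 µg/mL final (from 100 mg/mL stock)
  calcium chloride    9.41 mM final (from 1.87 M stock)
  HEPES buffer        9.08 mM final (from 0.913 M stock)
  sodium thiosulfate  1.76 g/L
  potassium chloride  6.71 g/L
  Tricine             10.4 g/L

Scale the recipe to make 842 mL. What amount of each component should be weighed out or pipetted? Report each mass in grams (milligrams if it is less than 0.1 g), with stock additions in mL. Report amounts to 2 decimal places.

Working volume: 842 mL = 0.842 L.
L-arabinose: dilute stock: 0.0926% ÷ 1.54% × 842 mL = 50.63 mL
carbenicillin: dilute stock: 101 µg/mL × 842 mL ÷ 100000 µg/mL = 0.85 mL
calcium chloride: C1V1 = C2V2 → 9.41 mM × 842 mL ÷ 1870 mM = 4.24 mL
HEPES buffer: dilute stock: 9.08 mM × 842 mL ÷ 913 mM = 8.37 mL
sodium thiosulfate: 1.76 g/L × 0.842 L = 1.48 g
potassium chloride: 6.71 g/L × 0.842 L = 5.65 g
Tricine: 10.4 g/L × 0.842 L = 8.76 g

L-arabinose 50.63 mL; carbenicillin 0.85 mL; calcium chloride 4.24 mL; HEPES buffer 8.37 mL; sodium thiosulfate 1.48 g; potassium chloride 5.65 g; Tricine 8.76 g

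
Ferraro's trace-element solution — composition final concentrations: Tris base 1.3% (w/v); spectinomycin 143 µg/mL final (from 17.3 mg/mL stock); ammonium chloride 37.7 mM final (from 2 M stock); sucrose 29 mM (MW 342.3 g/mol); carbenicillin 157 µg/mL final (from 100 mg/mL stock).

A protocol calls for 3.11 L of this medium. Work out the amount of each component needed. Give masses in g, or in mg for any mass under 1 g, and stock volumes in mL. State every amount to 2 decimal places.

Tris base 40.43 g; spectinomycin 25.71 mL; ammonium chloride 58.62 mL; sucrose 30.87 g; carbenicillin 4.88 mL

Working volume: 3.11 L.
Tris base: 1.3% w/v = 13 g/L → 13 × 3.11 L = 40.43 g
spectinomycin: dilute stock: 143 µg/mL × 3110 mL ÷ 17300 µg/mL = 25.71 mL
ammonium chloride: C1V1 = C2V2 → 37.7 mM × 3110 mL ÷ 2000 mM = 58.62 mL
sucrose: 29 mmol/L × 342.3 g/mol × 3.11 L ÷ 1000 = 30.87 g
carbenicillin: dilute stock: 157 µg/mL × 3110 mL ÷ 100000 µg/mL = 4.88 mL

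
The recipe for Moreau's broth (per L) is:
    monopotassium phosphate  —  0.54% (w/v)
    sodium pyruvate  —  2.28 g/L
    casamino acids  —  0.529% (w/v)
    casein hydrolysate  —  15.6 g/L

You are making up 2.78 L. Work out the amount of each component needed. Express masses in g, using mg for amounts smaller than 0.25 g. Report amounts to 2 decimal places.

monopotassium phosphate 15.01 g; sodium pyruvate 6.34 g; casamino acids 14.71 g; casein hydrolysate 43.37 g

Scale factor relative to 1 L: 2.78.
monopotassium phosphate: 0.54% w/v = 5.4 g/L → 5.4 × 2.78 L = 15.01 g
sodium pyruvate: 2.28 g/L × 2.78 L = 6.34 g
casamino acids: 0.529% w/v = 5.29 g/L → 5.29 × 2.78 L = 14.71 g
casein hydrolysate: 15.6 g/L × 2.78 L = 43.37 g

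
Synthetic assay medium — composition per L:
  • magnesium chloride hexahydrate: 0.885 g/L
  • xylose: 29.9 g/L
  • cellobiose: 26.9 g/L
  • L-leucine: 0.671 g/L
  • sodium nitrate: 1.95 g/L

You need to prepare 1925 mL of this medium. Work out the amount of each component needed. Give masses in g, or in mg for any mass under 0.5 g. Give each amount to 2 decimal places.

magnesium chloride hexahydrate 1.70 g; xylose 57.56 g; cellobiose 51.78 g; L-leucine 1.29 g; sodium nitrate 3.75 g

Working volume: 1925 mL = 1.925 L.
magnesium chloride hexahydrate: 0.885 g/L × 1.925 L = 1.70 g
xylose: 29.9 g/L × 1.925 L = 57.56 g
cellobiose: 26.9 g/L × 1.925 L = 51.78 g
L-leucine: 0.671 g/L × 1.925 L = 1.29 g
sodium nitrate: 1.95 g/L × 1.925 L = 3.75 g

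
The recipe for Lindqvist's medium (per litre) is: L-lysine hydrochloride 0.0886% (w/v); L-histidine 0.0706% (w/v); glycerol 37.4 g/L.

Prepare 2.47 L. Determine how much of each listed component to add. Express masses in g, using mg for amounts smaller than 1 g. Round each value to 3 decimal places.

L-lysine hydrochloride 2.188 g; L-histidine 1.744 g; glycerol 92.378 g

Scale factor relative to 1 L: 2.47.
L-lysine hydrochloride: 0.0886% w/v = 0.886 g/L → 0.886 × 2.47 L = 2.188 g
L-histidine: 0.0706 g per 100 mL × 2470 mL ÷ 100 = 1.744 g
glycerol: 37.4 g/L × 2.47 L = 92.378 g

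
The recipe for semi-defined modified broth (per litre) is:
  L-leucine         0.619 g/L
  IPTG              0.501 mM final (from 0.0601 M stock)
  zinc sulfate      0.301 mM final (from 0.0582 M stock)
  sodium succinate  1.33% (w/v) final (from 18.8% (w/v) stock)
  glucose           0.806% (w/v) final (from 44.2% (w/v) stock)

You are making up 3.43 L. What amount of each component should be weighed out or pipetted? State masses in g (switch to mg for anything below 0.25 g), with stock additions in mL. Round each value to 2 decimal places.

Scale factor relative to 1 L: 3.43.
L-leucine: 0.619 g/L × 3.43 L = 2.12 g
IPTG: V = C2·V2/C1 = 0.501 mM × 3430 mL ÷ 60.1 mM = 28.59 mL
zinc sulfate: V = C2·V2/C1 = 0.301 mM × 3430 mL ÷ 58.2 mM = 17.74 mL
sodium succinate: dilute stock: 1.33% ÷ 18.8% × 3430 mL = 242.65 mL
glucose: dilute stock: 0.806% ÷ 44.2% × 3430 mL = 62.55 mL

L-leucine 2.12 g; IPTG 28.59 mL; zinc sulfate 17.74 mL; sodium succinate 242.65 mL; glucose 62.55 mL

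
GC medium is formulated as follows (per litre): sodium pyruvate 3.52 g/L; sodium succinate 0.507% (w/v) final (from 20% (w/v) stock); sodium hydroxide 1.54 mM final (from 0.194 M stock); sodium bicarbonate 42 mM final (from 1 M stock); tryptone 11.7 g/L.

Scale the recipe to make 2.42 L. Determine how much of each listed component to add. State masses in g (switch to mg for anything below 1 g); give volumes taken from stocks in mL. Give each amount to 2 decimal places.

sodium pyruvate 8.52 g; sodium succinate 61.35 mL; sodium hydroxide 19.21 mL; sodium bicarbonate 101.64 mL; tryptone 28.31 g

Scale factor relative to 1 L: 2.42.
sodium pyruvate: 3.52 g/L × 2.42 L = 8.52 g
sodium succinate: dilute stock: 0.507% ÷ 20% × 2420 mL = 61.35 mL
sodium hydroxide: C1V1 = C2V2 → 1.54 mM × 2420 mL ÷ 194 mM = 19.21 mL
sodium bicarbonate: dilute stock: 42 mM × 2420 mL ÷ 1000 mM = 101.64 mL
tryptone: 11.7 g/L × 2.42 L = 28.31 g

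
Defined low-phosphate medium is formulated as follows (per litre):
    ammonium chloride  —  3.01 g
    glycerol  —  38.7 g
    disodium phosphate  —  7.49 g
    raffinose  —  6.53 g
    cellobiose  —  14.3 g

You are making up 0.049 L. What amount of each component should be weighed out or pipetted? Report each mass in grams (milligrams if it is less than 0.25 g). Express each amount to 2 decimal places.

ammonium chloride 147.49 mg; glycerol 1.90 g; disodium phosphate 0.37 g; raffinose 0.32 g; cellobiose 0.70 g

Ratio of target to recipe volume: 49 / 1000 = 0.049.
ammonium chloride: 3.01 g × (49 mL / 1000 mL) = 0.14749 g = 147.49 mg
glycerol: 38.7 g × (49 mL / 1000 mL) = 1.90 g
disodium phosphate: 7.49 g × (49 mL / 1000 mL) = 0.37 g
raffinose: 6.53 g × (49 mL / 1000 mL) = 0.32 g
cellobiose: 14.3 g × (49 mL / 1000 mL) = 0.70 g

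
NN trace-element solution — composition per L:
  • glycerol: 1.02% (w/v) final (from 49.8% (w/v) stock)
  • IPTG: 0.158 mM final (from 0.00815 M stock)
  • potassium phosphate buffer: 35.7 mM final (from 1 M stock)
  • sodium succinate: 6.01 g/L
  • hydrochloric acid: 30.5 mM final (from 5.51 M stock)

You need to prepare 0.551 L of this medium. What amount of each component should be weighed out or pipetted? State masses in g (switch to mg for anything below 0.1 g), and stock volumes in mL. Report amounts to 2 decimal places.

glycerol 11.29 mL; IPTG 10.68 mL; potassium phosphate buffer 19.67 mL; sodium succinate 3.31 g; hydrochloric acid 3.05 mL

Scale factor relative to 1 L: 0.551.
glycerol: C1V1 = C2V2 → 1.02% ÷ 49.8% × 551 mL = 11.29 mL
IPTG: C1V1 = C2V2 → 0.158 mM × 551 mL ÷ 8.15 mM = 10.68 mL
potassium phosphate buffer: V = C2·V2/C1 = 35.7 mM × 551 mL ÷ 1000 mM = 19.67 mL
sodium succinate: 6.01 g/L × 0.551 L = 3.31 g
hydrochloric acid: dilute stock: 30.5 mM × 551 mL ÷ 5510 mM = 3.05 mL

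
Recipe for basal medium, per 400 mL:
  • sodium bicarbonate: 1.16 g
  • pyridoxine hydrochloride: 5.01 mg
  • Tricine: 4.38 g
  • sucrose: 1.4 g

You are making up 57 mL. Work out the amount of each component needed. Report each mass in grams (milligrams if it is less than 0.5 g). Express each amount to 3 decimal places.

Ratio of target to recipe volume: 57 / 400 = 0.1425.
sodium bicarbonate: 1.16 g × (57 mL / 400 mL) = 0.1653 g = 165.300 mg
pyridoxine hydrochloride: 5.01 mg × (57 mL / 400 mL) = 0.714 mg
Tricine: 4.38 g × (57 mL / 400 mL) = 0.624 g
sucrose: 1.4 g × (57 mL / 400 mL) = 0.1995 g = 199.500 mg

sodium bicarbonate 165.300 mg; pyridoxine hydrochloride 0.714 mg; Tricine 0.624 g; sucrose 199.500 mg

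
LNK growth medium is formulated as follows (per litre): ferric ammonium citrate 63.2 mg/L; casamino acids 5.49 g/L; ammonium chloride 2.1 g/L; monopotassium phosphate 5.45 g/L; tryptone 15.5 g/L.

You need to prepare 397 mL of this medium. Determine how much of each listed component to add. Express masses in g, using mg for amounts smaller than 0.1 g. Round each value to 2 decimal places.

Working volume: 397 mL = 0.397 L.
ferric ammonium citrate: 63.2 mg/L × 0.397 L = 25.09 mg
casamino acids: 5.49 g/L × 0.397 L = 2.18 g
ammonium chloride: 2.1 g/L × 0.397 L = 0.83 g
monopotassium phosphate: 5.45 g/L × 0.397 L = 2.16 g
tryptone: 15.5 g/L × 0.397 L = 6.15 g

ferric ammonium citrate 25.09 mg; casamino acids 2.18 g; ammonium chloride 0.83 g; monopotassium phosphate 2.16 g; tryptone 6.15 g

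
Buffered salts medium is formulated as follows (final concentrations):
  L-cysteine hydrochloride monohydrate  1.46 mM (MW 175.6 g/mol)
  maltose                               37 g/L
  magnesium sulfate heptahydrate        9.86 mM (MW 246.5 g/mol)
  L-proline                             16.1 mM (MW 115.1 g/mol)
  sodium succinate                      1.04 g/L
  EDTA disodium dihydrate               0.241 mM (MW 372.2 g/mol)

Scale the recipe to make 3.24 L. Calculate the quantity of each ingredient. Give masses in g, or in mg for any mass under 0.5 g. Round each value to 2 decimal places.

L-cysteine hydrochloride monohydrate 0.83 g; maltose 119.88 g; magnesium sulfate heptahydrate 7.87 g; L-proline 6.00 g; sodium succinate 3.37 g; EDTA disodium dihydrate 290.63 mg

Scale factor relative to 1 L: 3.24.
L-cysteine hydrochloride monohydrate: 1.46 mmol/L × 175.6 g/mol × 3.24 L ÷ 1000 = 0.83 g
maltose: 37 g/L × 3.24 L = 119.88 g
magnesium sulfate heptahydrate: 9.86 mmol/L × 246.5 g/mol × 3.24 L ÷ 1000 = 7.87 g
L-proline: 16.1 mmol/L × 115.1 g/mol × 3.24 L ÷ 1000 = 6.00 g
sodium succinate: 1.04 g/L × 3.24 L = 3.37 g
EDTA disodium dihydrate: 0.241 mmol/L × 372.2 mg/mmol × 3.24 L = 290.63 mg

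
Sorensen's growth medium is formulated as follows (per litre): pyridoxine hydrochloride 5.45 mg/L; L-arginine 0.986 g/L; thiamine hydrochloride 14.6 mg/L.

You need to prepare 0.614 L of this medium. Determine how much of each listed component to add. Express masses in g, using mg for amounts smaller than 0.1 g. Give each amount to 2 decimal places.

Scale factor relative to 1 L: 0.614.
pyridoxine hydrochloride: 5.45 mg/L × 0.614 L = 3.35 mg
L-arginine: 0.986 g/L × 0.614 L = 0.61 g
thiamine hydrochloride: 14.6 mg/L × 0.614 L = 8.96 mg

pyridoxine hydrochloride 3.35 mg; L-arginine 0.61 g; thiamine hydrochloride 8.96 mg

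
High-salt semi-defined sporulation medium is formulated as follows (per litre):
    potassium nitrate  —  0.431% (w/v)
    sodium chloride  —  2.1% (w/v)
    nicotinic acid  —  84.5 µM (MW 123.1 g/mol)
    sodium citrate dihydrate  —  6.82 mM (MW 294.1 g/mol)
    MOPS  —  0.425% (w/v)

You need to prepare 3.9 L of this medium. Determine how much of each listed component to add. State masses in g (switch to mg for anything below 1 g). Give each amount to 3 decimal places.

Working volume: 3.9 L.
potassium nitrate: 0.431% w/v = 4.31 g/L → 4.31 × 3.9 L = 16.809 g
sodium chloride: 2.1 g per 100 mL × 3900 mL ÷ 100 = 81.900 g
nicotinic acid: 84.5 µmol/L × 123.1 g/mol × 3.9 L ÷ 1000 = 40.568 mg
sodium citrate dihydrate: 6.82 mmol/L × 294.1 g/mol × 3.9 L ÷ 1000 = 7.822 g
MOPS: 0.425% w/v = 4.25 g/L → 4.25 × 3.9 L = 16.575 g

potassium nitrate 16.809 g; sodium chloride 81.900 g; nicotinic acid 40.568 mg; sodium citrate dihydrate 7.822 g; MOPS 16.575 g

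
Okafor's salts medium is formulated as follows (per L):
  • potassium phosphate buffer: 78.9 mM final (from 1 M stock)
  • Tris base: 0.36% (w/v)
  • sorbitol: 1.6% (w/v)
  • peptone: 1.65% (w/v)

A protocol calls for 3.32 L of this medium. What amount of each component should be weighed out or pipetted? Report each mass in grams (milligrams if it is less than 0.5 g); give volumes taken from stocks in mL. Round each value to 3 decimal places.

Working volume: 3.32 L.
potassium phosphate buffer: dilute stock: 78.9 mM × 3320 mL ÷ 1000 mM = 261.948 mL
Tris base: 0.36% w/v = 3.6 g/L → 3.6 × 3.32 L = 11.952 g
sorbitol: 1.6 g per 100 mL × 3320 mL ÷ 100 = 53.120 g
peptone: 1.65% w/v = 16.5 g/L → 16.5 × 3.32 L = 54.780 g

potassium phosphate buffer 261.948 mL; Tris base 11.952 g; sorbitol 53.120 g; peptone 54.780 g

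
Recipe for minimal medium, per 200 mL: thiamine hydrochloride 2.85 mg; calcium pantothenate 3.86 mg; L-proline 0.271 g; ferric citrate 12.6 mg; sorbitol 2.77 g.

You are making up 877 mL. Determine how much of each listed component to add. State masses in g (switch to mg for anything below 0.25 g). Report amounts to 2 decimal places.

thiamine hydrochloride 12.50 mg; calcium pantothenate 16.93 mg; L-proline 1.19 g; ferric citrate 55.25 mg; sorbitol 12.15 g

Ratio of target to recipe volume: 877 / 200 = 4.385.
thiamine hydrochloride: 2.85 mg × (877 mL / 200 mL) = 12.50 mg
calcium pantothenate: 3.86 mg × (877 mL / 200 mL) = 16.93 mg
L-proline: 0.271 g × (877 mL / 200 mL) = 1.19 g
ferric citrate: 12.6 mg × (877 mL / 200 mL) = 55.25 mg
sorbitol: 2.77 g × (877 mL / 200 mL) = 12.15 g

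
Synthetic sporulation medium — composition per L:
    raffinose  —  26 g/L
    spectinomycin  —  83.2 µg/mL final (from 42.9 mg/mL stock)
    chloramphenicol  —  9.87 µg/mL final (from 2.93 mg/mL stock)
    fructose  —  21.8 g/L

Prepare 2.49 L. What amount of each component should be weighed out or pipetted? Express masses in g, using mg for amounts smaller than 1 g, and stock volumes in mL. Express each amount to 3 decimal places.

raffinose 64.740 g; spectinomycin 4.829 mL; chloramphenicol 8.388 mL; fructose 54.282 g

Working volume: 2.49 L.
raffinose: 26 g/L × 2.49 L = 64.740 g
spectinomycin: dilute stock: 83.2 µg/mL × 2490 mL ÷ 42900 µg/mL = 4.829 mL
chloramphenicol: C1V1 = C2V2 → 9.87 µg/mL × 2490 mL ÷ 2930 µg/mL = 8.388 mL
fructose: 21.8 g/L × 2.49 L = 54.282 g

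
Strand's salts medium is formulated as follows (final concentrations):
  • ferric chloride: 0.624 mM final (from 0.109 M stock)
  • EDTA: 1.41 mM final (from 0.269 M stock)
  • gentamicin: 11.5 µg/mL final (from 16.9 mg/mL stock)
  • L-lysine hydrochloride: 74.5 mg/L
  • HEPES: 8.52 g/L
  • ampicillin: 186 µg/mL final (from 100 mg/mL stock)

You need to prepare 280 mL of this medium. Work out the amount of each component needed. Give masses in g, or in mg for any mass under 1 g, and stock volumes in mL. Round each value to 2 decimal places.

ferric chloride 1.60 mL; EDTA 1.47 mL; gentamicin 0.19 mL; L-lysine hydrochloride 20.86 mg; HEPES 2.39 g; ampicillin 0.52 mL

Scale factor relative to 1 L: 0.28.
ferric chloride: V = C2·V2/C1 = 0.624 mM × 280 mL ÷ 109 mM = 1.60 mL
EDTA: C1V1 = C2V2 → 1.41 mM × 280 mL ÷ 269 mM = 1.47 mL
gentamicin: C1V1 = C2V2 → 11.5 µg/mL × 280 mL ÷ 16900 µg/mL = 0.19 mL
L-lysine hydrochloride: 74.5 mg/L × 0.28 L = 20.86 mg
HEPES: 8.52 g/L × 0.28 L = 2.39 g
ampicillin: dilute stock: 186 µg/mL × 280 mL ÷ 100000 µg/mL = 0.52 mL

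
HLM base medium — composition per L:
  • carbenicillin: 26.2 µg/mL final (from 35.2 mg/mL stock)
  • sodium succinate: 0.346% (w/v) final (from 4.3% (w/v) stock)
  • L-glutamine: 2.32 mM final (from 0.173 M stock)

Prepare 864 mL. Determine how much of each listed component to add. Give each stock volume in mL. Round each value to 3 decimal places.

carbenicillin 0.643 mL; sodium succinate 69.522 mL; L-glutamine 11.587 mL

Target volume = 864 mL = 0.864 L.
carbenicillin: V = C2·V2/C1 = 26.2 µg/mL × 864 mL ÷ 35200 µg/mL = 0.643 mL
sodium succinate: C1V1 = C2V2 → 0.346% ÷ 4.3% × 864 mL = 69.522 mL
L-glutamine: V = C2·V2/C1 = 2.32 mM × 864 mL ÷ 173 mM = 11.587 mL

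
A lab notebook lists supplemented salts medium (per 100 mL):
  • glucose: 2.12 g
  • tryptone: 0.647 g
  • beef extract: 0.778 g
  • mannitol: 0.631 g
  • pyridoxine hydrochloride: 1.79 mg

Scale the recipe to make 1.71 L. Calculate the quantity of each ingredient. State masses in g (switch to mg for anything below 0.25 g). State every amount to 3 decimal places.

glucose 36.252 g; tryptone 11.064 g; beef extract 13.304 g; mannitol 10.790 g; pyridoxine hydrochloride 30.609 mg

Scale factor = 1710 mL / 100 mL = 17.1.
glucose: 2.12 g × (1710 mL / 100 mL) = 36.252 g
tryptone: 0.647 g × (1710 mL / 100 mL) = 11.064 g
beef extract: 0.778 g × (1710 mL / 100 mL) = 13.304 g
mannitol: 0.631 g × (1710 mL / 100 mL) = 10.790 g
pyridoxine hydrochloride: 1.79 mg × (1710 mL / 100 mL) = 30.609 mg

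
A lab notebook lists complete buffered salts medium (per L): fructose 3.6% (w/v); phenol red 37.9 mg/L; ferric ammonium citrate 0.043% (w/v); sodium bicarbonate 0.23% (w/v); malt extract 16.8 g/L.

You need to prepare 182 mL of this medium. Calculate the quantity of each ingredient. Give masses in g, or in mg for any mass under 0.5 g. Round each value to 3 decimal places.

Working volume: 182 mL = 0.182 L.
fructose: 3.6% w/v = 36 g/L → 36 × 0.182 L = 6.552 g
phenol red: 37.9 mg/L × 0.182 L = 6.898 mg
ferric ammonium citrate: 0.043% w/v = 0.43 g/L → 0.43 × 0.182 L = 0.07826 g = 78.260 mg
sodium bicarbonate: 0.23% w/v = 2.3 g/L → 2.3 × 0.182 L = 0.4186 g = 418.600 mg
malt extract: 16.8 g/L × 0.182 L = 3.058 g

fructose 6.552 g; phenol red 6.898 mg; ferric ammonium citrate 78.260 mg; sodium bicarbonate 418.600 mg; malt extract 3.058 g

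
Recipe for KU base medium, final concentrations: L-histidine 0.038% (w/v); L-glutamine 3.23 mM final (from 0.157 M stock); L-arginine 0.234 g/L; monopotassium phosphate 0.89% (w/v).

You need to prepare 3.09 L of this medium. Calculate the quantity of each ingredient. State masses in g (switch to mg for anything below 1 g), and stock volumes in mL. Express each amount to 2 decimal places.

Working volume: 3.09 L.
L-histidine: 0.038% w/v = 0.38 g/L → 0.38 × 3.09 L = 1.17 g
L-glutamine: C1V1 = C2V2 → 3.23 mM × 3090 mL ÷ 157 mM = 63.57 mL
L-arginine: 0.234 g/L × 3.09 L = 0.72306 g = 723.06 mg
monopotassium phosphate: 0.89 g per 100 mL × 3090 mL ÷ 100 = 27.50 g

L-histidine 1.17 g; L-glutamine 63.57 mL; L-arginine 723.06 mg; monopotassium phosphate 27.50 g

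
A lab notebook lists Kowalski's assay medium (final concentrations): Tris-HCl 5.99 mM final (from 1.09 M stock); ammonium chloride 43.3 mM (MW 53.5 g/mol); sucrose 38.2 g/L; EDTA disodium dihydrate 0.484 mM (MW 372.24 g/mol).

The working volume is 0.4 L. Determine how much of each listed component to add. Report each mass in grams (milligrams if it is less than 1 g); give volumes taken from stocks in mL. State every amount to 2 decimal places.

Tris-HCl 2.20 mL; ammonium chloride 926.62 mg; sucrose 15.28 g; EDTA disodium dihydrate 72.07 mg

Scale factor relative to 1 L: 0.4.
Tris-HCl: dilute stock: 5.99 mM × 400 mL ÷ 1090 mM = 2.20 mL
ammonium chloride: 43.3 mmol/L × 53.5 mg/mmol × 0.4 L = 926.62 mg
sucrose: 38.2 g/L × 0.4 L = 15.28 g
EDTA disodium dihydrate: 0.484 mmol/L × 372.24 mg/mmol × 0.4 L = 72.07 mg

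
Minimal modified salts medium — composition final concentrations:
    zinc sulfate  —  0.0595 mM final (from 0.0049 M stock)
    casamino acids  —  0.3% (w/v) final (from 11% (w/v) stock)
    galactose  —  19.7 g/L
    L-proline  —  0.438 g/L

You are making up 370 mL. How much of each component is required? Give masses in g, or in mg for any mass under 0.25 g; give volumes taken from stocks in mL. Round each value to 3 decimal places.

zinc sulfate 4.493 mL; casamino acids 10.091 mL; galactose 7.289 g; L-proline 162.060 mg

Target volume = 370 mL = 0.37 L.
zinc sulfate: C1V1 = C2V2 → 0.0595 mM × 370 mL ÷ 4.9 mM = 4.493 mL
casamino acids: dilute stock: 0.3% ÷ 11% × 370 mL = 10.091 mL
galactose: 19.7 g/L × 0.37 L = 7.289 g
L-proline: 0.438 g/L × 0.37 L = 0.16206 g = 162.060 mg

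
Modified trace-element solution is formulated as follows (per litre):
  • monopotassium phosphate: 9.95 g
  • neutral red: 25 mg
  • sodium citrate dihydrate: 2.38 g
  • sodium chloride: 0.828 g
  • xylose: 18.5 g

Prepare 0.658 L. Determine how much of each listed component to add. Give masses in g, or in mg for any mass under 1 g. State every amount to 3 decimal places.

monopotassium phosphate 6.547 g; neutral red 16.450 mg; sodium citrate dihydrate 1.566 g; sodium chloride 544.824 mg; xylose 12.173 g

Scale factor = 658 mL / 1000 mL = 0.658.
monopotassium phosphate: 9.95 g × (658 mL / 1000 mL) = 6.547 g
neutral red: 25 mg × (658 mL / 1000 mL) = 16.450 mg
sodium citrate dihydrate: 2.38 g × (658 mL / 1000 mL) = 1.566 g
sodium chloride: 0.828 g × (658 mL / 1000 mL) = 0.544824 g = 544.824 mg
xylose: 18.5 g × (658 mL / 1000 mL) = 12.173 g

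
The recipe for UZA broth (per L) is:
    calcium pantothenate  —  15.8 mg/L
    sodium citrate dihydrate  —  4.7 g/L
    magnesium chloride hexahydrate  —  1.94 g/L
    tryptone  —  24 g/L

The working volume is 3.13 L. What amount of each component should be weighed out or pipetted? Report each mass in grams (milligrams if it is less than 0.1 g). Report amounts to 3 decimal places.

Working volume: 3.13 L.
calcium pantothenate: 15.8 mg/L × 3.13 L = 49.454 mg
sodium citrate dihydrate: 4.7 g/L × 3.13 L = 14.711 g
magnesium chloride hexahydrate: 1.94 g/L × 3.13 L = 6.072 g
tryptone: 24 g/L × 3.13 L = 75.120 g

calcium pantothenate 49.454 mg; sodium citrate dihydrate 14.711 g; magnesium chloride hexahydrate 6.072 g; tryptone 75.120 g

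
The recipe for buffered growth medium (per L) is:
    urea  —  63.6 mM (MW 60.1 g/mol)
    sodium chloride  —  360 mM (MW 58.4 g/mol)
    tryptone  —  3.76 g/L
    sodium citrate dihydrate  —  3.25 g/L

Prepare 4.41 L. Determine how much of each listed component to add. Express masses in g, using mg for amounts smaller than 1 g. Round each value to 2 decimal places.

Working volume: 4.41 L.
urea: 63.6 mmol/L × 60.1 g/mol × 4.41 L ÷ 1000 = 16.86 g
sodium chloride: 360 mmol/L × 58.4 g/mol × 4.41 L ÷ 1000 = 92.72 g
tryptone: 3.76 g/L × 4.41 L = 16.58 g
sodium citrate dihydrate: 3.25 g/L × 4.41 L = 14.33 g

urea 16.86 g; sodium chloride 92.72 g; tryptone 16.58 g; sodium citrate dihydrate 14.33 g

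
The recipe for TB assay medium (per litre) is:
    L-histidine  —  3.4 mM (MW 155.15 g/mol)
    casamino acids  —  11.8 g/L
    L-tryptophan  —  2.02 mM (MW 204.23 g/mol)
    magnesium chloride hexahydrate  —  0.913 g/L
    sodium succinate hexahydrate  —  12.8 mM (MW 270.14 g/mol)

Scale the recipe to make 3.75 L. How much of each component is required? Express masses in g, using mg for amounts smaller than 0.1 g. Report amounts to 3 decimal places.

L-histidine 1.978 g; casamino acids 44.250 g; L-tryptophan 1.547 g; magnesium chloride hexahydrate 3.424 g; sodium succinate hexahydrate 12.967 g

Scale factor relative to 1 L: 3.75.
L-histidine: 3.4 mmol/L × 155.15 g/mol × 3.75 L ÷ 1000 = 1.978 g
casamino acids: 11.8 g/L × 3.75 L = 44.250 g
L-tryptophan: 2.02 mmol/L × 204.23 g/mol × 3.75 L ÷ 1000 = 1.547 g
magnesium chloride hexahydrate: 0.913 g/L × 3.75 L = 3.424 g
sodium succinate hexahydrate: 12.8 mmol/L × 270.14 g/mol × 3.75 L ÷ 1000 = 12.967 g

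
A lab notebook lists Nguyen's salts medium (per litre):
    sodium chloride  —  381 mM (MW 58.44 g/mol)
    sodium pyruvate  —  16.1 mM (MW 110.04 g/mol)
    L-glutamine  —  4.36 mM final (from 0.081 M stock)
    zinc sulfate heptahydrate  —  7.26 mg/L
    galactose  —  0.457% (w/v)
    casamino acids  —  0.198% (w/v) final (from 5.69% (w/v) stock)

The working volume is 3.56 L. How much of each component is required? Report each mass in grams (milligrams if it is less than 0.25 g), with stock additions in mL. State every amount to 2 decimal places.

sodium chloride 79.27 g; sodium pyruvate 6.31 g; L-glutamine 191.62 mL; zinc sulfate heptahydrate 25.85 mg; galactose 16.27 g; casamino acids 123.88 mL

Working volume: 3.56 L.
sodium chloride: 381 mmol/L × 58.44 g/mol × 3.56 L ÷ 1000 = 79.27 g
sodium pyruvate: 16.1 mmol/L × 110.04 g/mol × 3.56 L ÷ 1000 = 6.31 g
L-glutamine: V = C2·V2/C1 = 4.36 mM × 3560 mL ÷ 81 mM = 191.62 mL
zinc sulfate heptahydrate: 7.26 mg/L × 3.56 L = 25.85 mg
galactose: 0.457% w/v = 4.57 g/L → 4.57 × 3.56 L = 16.27 g
casamino acids: dilute stock: 0.198% ÷ 5.69% × 3560 mL = 123.88 mL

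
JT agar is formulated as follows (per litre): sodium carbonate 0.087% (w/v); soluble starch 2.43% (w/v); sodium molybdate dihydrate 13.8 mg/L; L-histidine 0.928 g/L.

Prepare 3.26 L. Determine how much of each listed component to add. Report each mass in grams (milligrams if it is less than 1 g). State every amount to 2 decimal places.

Scale factor relative to 1 L: 3.26.
sodium carbonate: 0.087 g per 100 mL × 3260 mL ÷ 100 = 2.84 g
soluble starch: 2.43 g per 100 mL × 3260 mL ÷ 100 = 79.22 g
sodium molybdate dihydrate: 13.8 mg/L × 3.26 L = 44.99 mg
L-histidine: 0.928 g/L × 3.26 L = 3.03 g

sodium carbonate 2.84 g; soluble starch 79.22 g; sodium molybdate dihydrate 44.99 mg; L-histidine 3.03 g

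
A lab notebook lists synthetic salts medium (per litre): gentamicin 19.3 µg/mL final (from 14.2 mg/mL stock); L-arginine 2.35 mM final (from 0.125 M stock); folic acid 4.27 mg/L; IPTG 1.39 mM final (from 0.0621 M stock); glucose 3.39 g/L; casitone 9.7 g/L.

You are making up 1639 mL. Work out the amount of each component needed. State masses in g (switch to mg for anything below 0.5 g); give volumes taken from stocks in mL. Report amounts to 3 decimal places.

Working volume: 1639 mL = 1.639 L.
gentamicin: V = C2·V2/C1 = 19.3 µg/mL × 1639 mL ÷ 14200 µg/mL = 2.228 mL
L-arginine: dilute stock: 2.35 mM × 1639 mL ÷ 125 mM = 30.813 mL
folic acid: 4.27 mg/L × 1.639 L = 6.999 mg
IPTG: C1V1 = C2V2 → 1.39 mM × 1639 mL ÷ 62.1 mM = 36.686 mL
glucose: 3.39 g/L × 1.639 L = 5.556 g
casitone: 9.7 g/L × 1.639 L = 15.898 g

gentamicin 2.228 mL; L-arginine 30.813 mL; folic acid 6.999 mg; IPTG 36.686 mL; glucose 5.556 g; casitone 15.898 g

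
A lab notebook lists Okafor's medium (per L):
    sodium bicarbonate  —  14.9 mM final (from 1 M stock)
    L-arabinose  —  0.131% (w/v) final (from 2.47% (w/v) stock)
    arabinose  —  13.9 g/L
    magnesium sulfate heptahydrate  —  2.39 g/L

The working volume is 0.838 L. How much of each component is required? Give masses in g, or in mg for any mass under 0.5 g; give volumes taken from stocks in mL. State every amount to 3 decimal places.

Scale factor relative to 1 L: 0.838.
sodium bicarbonate: dilute stock: 14.9 mM × 838 mL ÷ 1000 mM = 12.486 mL
L-arabinose: V = C2·V2/C1 = 0.131% ÷ 2.47% × 838 mL = 44.445 mL
arabinose: 13.9 g/L × 0.838 L = 11.648 g
magnesium sulfate heptahydrate: 2.39 g/L × 0.838 L = 2.003 g

sodium bicarbonate 12.486 mL; L-arabinose 44.445 mL; arabinose 11.648 g; magnesium sulfate heptahydrate 2.003 g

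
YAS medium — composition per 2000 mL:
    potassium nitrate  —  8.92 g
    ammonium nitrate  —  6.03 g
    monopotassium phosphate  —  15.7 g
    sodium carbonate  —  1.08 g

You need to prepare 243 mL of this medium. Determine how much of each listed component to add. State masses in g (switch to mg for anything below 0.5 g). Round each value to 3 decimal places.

Scale factor = 243 mL / 2000 mL = 0.1215.
potassium nitrate: 8.92 g × (243 mL / 2000 mL) = 1.084 g
ammonium nitrate: 6.03 g × (243 mL / 2000 mL) = 0.733 g
monopotassium phosphate: 15.7 g × (243 mL / 2000 mL) = 1.908 g
sodium carbonate: 1.08 g × (243 mL / 2000 mL) = 0.13122 g = 131.220 mg

potassium nitrate 1.084 g; ammonium nitrate 0.733 g; monopotassium phosphate 1.908 g; sodium carbonate 131.220 mg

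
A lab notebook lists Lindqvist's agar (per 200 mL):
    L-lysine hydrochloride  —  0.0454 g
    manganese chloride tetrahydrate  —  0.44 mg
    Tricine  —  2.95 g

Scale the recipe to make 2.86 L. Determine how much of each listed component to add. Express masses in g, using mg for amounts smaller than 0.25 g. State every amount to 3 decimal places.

L-lysine hydrochloride 0.649 g; manganese chloride tetrahydrate 6.292 mg; Tricine 42.185 g

Scale factor = 2860 mL / 200 mL = 14.3.
L-lysine hydrochloride: 0.0454 g × (2860 mL / 200 mL) = 0.649 g
manganese chloride tetrahydrate: 0.44 mg × (2860 mL / 200 mL) = 6.292 mg
Tricine: 2.95 g × (2860 mL / 200 mL) = 42.185 g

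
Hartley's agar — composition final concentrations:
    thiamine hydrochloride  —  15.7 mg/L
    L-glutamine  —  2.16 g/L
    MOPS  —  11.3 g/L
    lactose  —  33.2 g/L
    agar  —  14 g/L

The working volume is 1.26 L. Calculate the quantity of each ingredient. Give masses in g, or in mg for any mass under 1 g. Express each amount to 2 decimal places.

Working volume: 1.26 L.
thiamine hydrochloride: 15.7 mg/L × 1.26 L = 19.78 mg
L-glutamine: 2.16 g/L × 1.26 L = 2.72 g
MOPS: 11.3 g/L × 1.26 L = 14.24 g
lactose: 33.2 g/L × 1.26 L = 41.83 g
agar: 14 g/L × 1.26 L = 17.64 g

thiamine hydrochloride 19.78 mg; L-glutamine 2.72 g; MOPS 14.24 g; lactose 41.83 g; agar 17.64 g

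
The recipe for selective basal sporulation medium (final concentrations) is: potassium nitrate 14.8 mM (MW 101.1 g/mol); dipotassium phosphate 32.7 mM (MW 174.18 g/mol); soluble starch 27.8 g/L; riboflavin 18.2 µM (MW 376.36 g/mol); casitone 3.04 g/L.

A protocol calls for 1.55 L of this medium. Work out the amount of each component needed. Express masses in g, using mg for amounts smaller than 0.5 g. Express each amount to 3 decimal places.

Scale factor relative to 1 L: 1.55.
potassium nitrate: 14.8 mmol/L × 101.1 g/mol × 1.55 L ÷ 1000 = 2.319 g
dipotassium phosphate: 32.7 mmol/L × 174.18 g/mol × 1.55 L ÷ 1000 = 8.828 g
soluble starch: 27.8 g/L × 1.55 L = 43.090 g
riboflavin: 18.2 µmol/L × 376.36 g/mol × 1.55 L ÷ 1000 = 10.617 mg
casitone: 3.04 g/L × 1.55 L = 4.712 g

potassium nitrate 2.319 g; dipotassium phosphate 8.828 g; soluble starch 43.090 g; riboflavin 10.617 mg; casitone 4.712 g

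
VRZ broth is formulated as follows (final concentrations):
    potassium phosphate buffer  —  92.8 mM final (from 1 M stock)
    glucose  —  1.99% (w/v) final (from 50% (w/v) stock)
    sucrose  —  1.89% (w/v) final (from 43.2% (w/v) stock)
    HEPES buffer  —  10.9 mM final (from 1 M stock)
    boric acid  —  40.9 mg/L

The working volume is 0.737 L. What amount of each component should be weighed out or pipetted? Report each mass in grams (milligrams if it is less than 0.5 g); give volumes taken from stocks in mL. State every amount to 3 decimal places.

potassium phosphate buffer 68.394 mL; glucose 29.333 mL; sucrose 32.244 mL; HEPES buffer 8.033 mL; boric acid 30.143 mg

Scale factor relative to 1 L: 0.737.
potassium phosphate buffer: dilute stock: 92.8 mM × 737 mL ÷ 1000 mM = 68.394 mL
glucose: C1V1 = C2V2 → 1.99% ÷ 50% × 737 mL = 29.333 mL
sucrose: C1V1 = C2V2 → 1.89% ÷ 43.2% × 737 mL = 32.244 mL
HEPES buffer: V = C2·V2/C1 = 10.9 mM × 737 mL ÷ 1000 mM = 8.033 mL
boric acid: 40.9 mg/L × 0.737 L = 30.143 mg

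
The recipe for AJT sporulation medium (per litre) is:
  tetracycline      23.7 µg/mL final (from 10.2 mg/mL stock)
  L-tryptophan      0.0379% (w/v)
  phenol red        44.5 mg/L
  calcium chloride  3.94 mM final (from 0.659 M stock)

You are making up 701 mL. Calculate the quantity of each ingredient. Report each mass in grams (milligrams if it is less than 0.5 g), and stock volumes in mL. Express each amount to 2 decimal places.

Target volume = 701 mL = 0.701 L.
tetracycline: V = C2·V2/C1 = 23.7 µg/mL × 701 mL ÷ 10200 µg/mL = 1.63 mL
L-tryptophan: 0.0379% w/v = 0.379 g/L → 0.379 × 0.701 L = 0.265679 g = 265.68 mg
phenol red: 44.5 mg/L × 0.701 L = 31.19 mg
calcium chloride: C1V1 = C2V2 → 3.94 mM × 701 mL ÷ 659 mM = 4.19 mL

tetracycline 1.63 mL; L-tryptophan 265.68 mg; phenol red 31.19 mg; calcium chloride 4.19 mL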